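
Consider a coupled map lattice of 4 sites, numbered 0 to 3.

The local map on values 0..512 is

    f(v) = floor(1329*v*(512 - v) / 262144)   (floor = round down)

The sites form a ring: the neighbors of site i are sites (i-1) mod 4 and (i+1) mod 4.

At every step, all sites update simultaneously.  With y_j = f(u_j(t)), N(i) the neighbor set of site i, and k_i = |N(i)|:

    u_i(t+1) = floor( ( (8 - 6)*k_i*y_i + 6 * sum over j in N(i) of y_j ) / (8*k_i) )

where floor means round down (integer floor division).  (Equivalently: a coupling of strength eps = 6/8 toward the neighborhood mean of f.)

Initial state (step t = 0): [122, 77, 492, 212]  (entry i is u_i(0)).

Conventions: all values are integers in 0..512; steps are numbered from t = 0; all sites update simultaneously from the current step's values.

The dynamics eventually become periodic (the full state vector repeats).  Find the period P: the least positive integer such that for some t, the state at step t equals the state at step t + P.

Simulating step by step:
t=0: [122, 77, 492, 212]
t=1: [244, 151, 196, 189]
t=2: [302, 310, 297, 318]
t=3: [316, 320, 316, 319]
t=4: [311, 312, 311, 312]
t=5: [316, 316, 316, 316]
t=6: [313, 313, 313, 313]
t=7: [315, 315, 315, 315]
t=8: [314, 314, 314, 314]
t=9: [315, 315, 315, 315]

Answer: 2
Key observation: The state at step 7, [315, 315, 315, 315], reappears at step 9 — and no state repeats earlier — so the cycle the system enters has period 2.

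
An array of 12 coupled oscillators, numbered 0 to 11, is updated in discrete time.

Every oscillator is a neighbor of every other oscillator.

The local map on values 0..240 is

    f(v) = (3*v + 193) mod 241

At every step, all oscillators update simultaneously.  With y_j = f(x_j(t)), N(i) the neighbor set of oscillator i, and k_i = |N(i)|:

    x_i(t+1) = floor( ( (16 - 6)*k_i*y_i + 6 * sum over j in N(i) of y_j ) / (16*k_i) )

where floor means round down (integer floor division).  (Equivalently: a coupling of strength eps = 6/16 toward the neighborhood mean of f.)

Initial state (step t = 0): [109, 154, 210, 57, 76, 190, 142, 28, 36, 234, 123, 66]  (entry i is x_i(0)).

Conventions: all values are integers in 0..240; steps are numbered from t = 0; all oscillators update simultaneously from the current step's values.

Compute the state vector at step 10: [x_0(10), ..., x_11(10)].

Simulating step by step:
t=0: [109, 154, 210, 57, 76, 190, 142, 28, 36, 234, 123, 66]
t=1: [66, 146, 103, 116, 150, 67, 124, 65, 79, 145, 91, 132]
t=2: [142, 142, 65, 89, 149, 144, 103, 141, 165, 140, 187, 117]
t=3: [132, 132, 138, 181, 145, 136, 63, 131, 173, 129, 70, 88]
t=4: [116, 116, 127, 61, 139, 123, 136, 114, 189, 111, 149, 181]
t=5: [68, 68, 87, 113, 108, 80, 103, 64, 55, 59, 126, 40]
t=6: [138, 138, 172, 76, 67, 160, 58, 131, 115, 123, 99, 89]
t=7: [128, 128, 188, 160, 144, 167, 128, 115, 87, 101, 59, 183]
t=8: [100, 100, 64, 157, 128, 169, 100, 77, 170, 52, 120, 55]
t=9: [53, 53, 131, 154, 102, 175, 53, 154, 177, 110, 88, 115]
t=10: [111, 111, 107, 148, 56, 185, 111, 148, 46, 70, 173, 79]

Answer: [111, 111, 107, 148, 56, 185, 111, 148, 46, 70, 173, 79]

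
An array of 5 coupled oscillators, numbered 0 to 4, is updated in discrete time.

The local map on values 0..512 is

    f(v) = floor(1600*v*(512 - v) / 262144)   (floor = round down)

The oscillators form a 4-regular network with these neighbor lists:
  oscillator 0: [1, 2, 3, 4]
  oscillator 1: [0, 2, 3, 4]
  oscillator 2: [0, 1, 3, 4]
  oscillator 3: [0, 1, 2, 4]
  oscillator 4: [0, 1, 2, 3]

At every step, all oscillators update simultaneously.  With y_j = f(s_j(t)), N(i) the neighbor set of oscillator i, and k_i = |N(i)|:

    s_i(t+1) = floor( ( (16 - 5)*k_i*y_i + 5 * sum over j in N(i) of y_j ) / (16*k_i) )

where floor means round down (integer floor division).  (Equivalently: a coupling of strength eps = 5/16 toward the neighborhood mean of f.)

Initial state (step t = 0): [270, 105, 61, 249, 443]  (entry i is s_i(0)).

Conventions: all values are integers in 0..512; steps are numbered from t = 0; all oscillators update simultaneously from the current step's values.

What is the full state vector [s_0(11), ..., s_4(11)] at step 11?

Answer: [292, 292, 292, 292, 292]

Derivation:
t=0: [270, 105, 61, 249, 443]
t=1: [352, 268, 211, 353, 223]
t=2: [354, 388, 381, 354, 385]
t=3: [331, 301, 308, 331, 304]
t=4: [369, 383, 380, 369, 381]
t=5: [317, 304, 307, 317, 306]
t=6: [378, 383, 382, 378, 382]
t=7: [307, 302, 303, 307, 303]
t=8: [384, 386, 385, 384, 385]
t=9: [299, 296, 298, 299, 298]
t=10: [388, 389, 388, 388, 388]
t=11: [292, 292, 292, 292, 292]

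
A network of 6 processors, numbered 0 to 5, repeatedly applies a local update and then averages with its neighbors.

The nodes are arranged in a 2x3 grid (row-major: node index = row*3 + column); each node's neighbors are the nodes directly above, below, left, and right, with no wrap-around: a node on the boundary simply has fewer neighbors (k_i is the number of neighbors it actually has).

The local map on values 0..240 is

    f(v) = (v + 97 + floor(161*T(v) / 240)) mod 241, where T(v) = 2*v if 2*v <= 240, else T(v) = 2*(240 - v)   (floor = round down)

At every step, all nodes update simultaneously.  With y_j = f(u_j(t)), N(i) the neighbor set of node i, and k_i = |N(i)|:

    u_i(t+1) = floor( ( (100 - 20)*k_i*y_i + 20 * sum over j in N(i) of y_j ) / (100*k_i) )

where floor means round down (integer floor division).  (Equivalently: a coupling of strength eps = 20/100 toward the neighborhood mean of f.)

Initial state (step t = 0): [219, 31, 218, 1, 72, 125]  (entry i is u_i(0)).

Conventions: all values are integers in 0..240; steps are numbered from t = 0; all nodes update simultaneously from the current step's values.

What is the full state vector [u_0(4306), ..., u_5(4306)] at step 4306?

Simulating step by step:
t=0: [219, 31, 218, 1, 72, 125]
t=1: [109, 150, 112, 91, 46, 120]
t=2: [108, 129, 120, 86, 185, 141]
t=3: [105, 130, 135, 67, 112, 128]
t=4: [95, 129, 131, 31, 113, 132]
t=5: [92, 128, 132, 155, 124, 130]
t=6: [82, 129, 132, 120, 134, 133]
t=7: [65, 127, 132, 127, 132, 132]
t=8: [33, 125, 132, 121, 132, 132]
t=9: [166, 137, 132, 139, 132, 132]
t=10: [122, 130, 131, 129, 131, 132]
t=11: [135, 133, 132, 133, 132, 132]
t=12: [131, 131, 132, 131, 132, 132]
t=13: [133, 132, 132, 132, 132, 132]
t=14: [132, 132, 132, 132, 132, 132]
t=15: [132, 132, 132, 132, 132, 132]

Answer: [132, 132, 132, 132, 132, 132]
Key observation: The state at step 14, [132, 132, 132, 132, 132, 132], reappears at step 15: the system is in a cycle of period 1 from step 14 on.  Therefore the state at step 4306 equals the state at step 14 + ((4306 - 14) mod 1) = 14, which is [132, 132, 132, 132, 132, 132].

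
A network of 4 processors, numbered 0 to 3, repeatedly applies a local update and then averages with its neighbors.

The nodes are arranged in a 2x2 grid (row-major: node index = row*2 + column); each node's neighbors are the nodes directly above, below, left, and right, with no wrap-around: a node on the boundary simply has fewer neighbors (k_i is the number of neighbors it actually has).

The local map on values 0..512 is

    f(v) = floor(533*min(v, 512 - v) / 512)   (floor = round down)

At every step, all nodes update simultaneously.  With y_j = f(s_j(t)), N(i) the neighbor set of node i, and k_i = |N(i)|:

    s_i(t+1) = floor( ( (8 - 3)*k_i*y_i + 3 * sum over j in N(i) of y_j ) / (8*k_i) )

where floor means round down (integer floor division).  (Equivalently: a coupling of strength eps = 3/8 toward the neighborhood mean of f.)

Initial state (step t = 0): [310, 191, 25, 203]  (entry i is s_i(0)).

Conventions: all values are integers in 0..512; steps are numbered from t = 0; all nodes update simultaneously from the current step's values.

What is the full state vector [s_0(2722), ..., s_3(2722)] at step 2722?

Answer: [257, 257, 257, 257]
Key observation: The state at step 14, [257, 257, 257, 257], reappears at step 16: the system is in a cycle of period 2 from step 14 on.  Therefore the state at step 2722 equals the state at step 14 + ((2722 - 14) mod 2) = 14, which is [257, 257, 257, 257].

Derivation:
t=0: [310, 191, 25, 203]
t=1: [173, 202, 95, 173]
t=2: [170, 198, 128, 170]
t=3: [173, 194, 149, 173]
t=4: [179, 193, 164, 179]
t=5: [185, 194, 176, 185]
t=6: [192, 197, 186, 192]
t=7: [199, 202, 195, 199]
t=8: [206, 208, 203, 206]
t=9: [213, 215, 212, 213]
t=10: [221, 222, 220, 221]
t=11: [230, 230, 229, 230]
t=12: [238, 239, 238, 238]
t=13: [247, 247, 247, 247]
t=14: [257, 257, 257, 257]
t=15: [265, 265, 265, 265]
t=16: [257, 257, 257, 257]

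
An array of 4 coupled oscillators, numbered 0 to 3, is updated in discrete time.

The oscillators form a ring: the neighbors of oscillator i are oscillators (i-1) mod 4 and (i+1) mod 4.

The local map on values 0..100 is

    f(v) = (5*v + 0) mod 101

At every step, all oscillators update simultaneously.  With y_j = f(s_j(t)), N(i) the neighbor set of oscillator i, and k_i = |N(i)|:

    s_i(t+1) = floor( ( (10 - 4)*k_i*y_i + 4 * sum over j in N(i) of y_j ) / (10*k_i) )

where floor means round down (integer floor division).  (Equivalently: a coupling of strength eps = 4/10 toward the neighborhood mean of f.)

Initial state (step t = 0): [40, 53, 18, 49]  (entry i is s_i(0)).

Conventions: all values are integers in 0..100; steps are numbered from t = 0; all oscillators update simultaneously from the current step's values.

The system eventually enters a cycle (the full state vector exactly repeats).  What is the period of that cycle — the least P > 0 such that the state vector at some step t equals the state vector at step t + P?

Simulating step by step:
t=0: [40, 53, 18, 49]
t=1: [80, 75, 75, 63]
t=2: [75, 77, 60, 41]
t=3: [60, 83, 75, 35]
t=4: [75, 40, 60, 78]
t=5: [80, 93, 96, 86]
t=6: [75, 71, 63, 50]
t=7: [63, 48, 27, 45]
t=8: [19, 32, 32, 23]
t=9: [71, 66, 50, 39]
t=10: [55, 36, 53, 76]
t=11: [75, 74, 69, 73]
t=12: [69, 63, 51, 60]
t=13: [47, 26, 53, 77]
t=14: [42, 36, 60, 68]
t=15: [28, 68, 82, 43]
t=16: [33, 31, 13, 16]
t=17: [65, 58, 65, 73]
t=18: [43, 61, 43, 46]
t=19: [13, 6, 13, 22]
t=20: [46, 44, 46, 31]
t=21: [31, 22, 31, 43]
t=22: [36, 27, 36, 29]
t=23: [63, 52, 63, 58]
t=24: [36, 39, 36, 57]
t=25: [82, 88, 82, 81]
t=26: [11, 24, 11, 3]
t=27: [39, 33, 39, 31]
t=28: [80, 76, 80, 70]
t=29: [83, 85, 83, 67]
t=30: [17, 17, 17, 23]
t=31: [70, 85, 70, 42]
t=32: [34, 31, 34, 23]
t=33: [55, 60, 55, 36]
t=34: [79, 88, 79, 76]
t=35: [77, 58, 77, 83]
t=36: [69, 85, 69, 39]
t=37: [48, 29, 48, 73]
t=38: [44, 41, 44, 52]
t=39: [23, 9, 23, 42]
t=40: [19, 32, 19, 10]
t=41: [78, 73, 78, 68]
t=42: [72, 72, 72, 57]
t=43: [62, 57, 62, 72]
t=44: [32, 52, 32, 37]
t=45: [63, 58, 63, 74]
t=46: [38, 57, 38, 45]
t=47: [74, 85, 74, 49]
t=48: [53, 39, 53, 52]
t=49: [68, 81, 68, 60]
t=50: [42, 15, 42, 73]
t=51: [32, 48, 32, 40]
t=52: [62, 46, 62, 83]
t=53: [12, 19, 12, 9]
t=54: [64, 81, 64, 51]
t=55: [21, 7, 21, 38]
t=56: [27, 22, 27, 55]
t=57: [36, 19, 36, 57]
t=58: [83, 88, 83, 81]
t=59: [14, 26, 14, 5]
t=60: [52, 45, 52, 43]
t=61: [42, 37, 42, 31]
t=62: [32, 53, 32, 35]
t=63: [62, 61, 62, 68]
t=64: [12, 4, 12, 25]
t=65: [44, 36, 44, 38]
t=66: [44, 54, 44, 60]
t=67: [44, 48, 44, 66]
t=68: [23, 30, 23, 23]
t=69: [21, 35, 21, 14]
t=70: [31, 46, 31, 43]
t=71: [40, 38, 40, 29]
t=72: [86, 93, 86, 66]
t=73: [33, 47, 33, 26]
t=74: [50, 45, 50, 43]
t=75: [36, 33, 36, 27]
t=76: [67, 70, 67, 52]
t=77: [40, 41, 40, 47]
t=78: [66, 41, 66, 59]
t=79: [35, 12, 35, 66]
t=80: [61, 65, 61, 45]
t=81: [10, 14, 10, 14]
t=82: [58, 62, 58, 62]
t=83: [55, 39, 55, 39]
t=84: [81, 85, 81, 85]
t=85: [9, 13, 9, 13]
t=86: [53, 57, 53, 57]
t=87: [71, 75, 71, 75]
t=88: [60, 64, 60, 64]
t=89: [65, 49, 65, 49]
t=90: [30, 34, 30, 34]
t=91: [57, 61, 57, 61]
t=92: [50, 34, 50, 34]
t=93: [56, 60, 56, 60]
t=94: [86, 90, 86, 90]
t=95: [34, 38, 34, 38]
t=96: [77, 81, 77, 81]
t=97: [49, 33, 49, 33]
t=98: [51, 55, 51, 55]
t=99: [61, 65, 61, 65]
t=100: [10, 14, 10, 14]

Answer: 19
Key observation: The state at step 81, [10, 14, 10, 14], reappears at step 100 — and no state repeats earlier — so the cycle the system enters has period 19.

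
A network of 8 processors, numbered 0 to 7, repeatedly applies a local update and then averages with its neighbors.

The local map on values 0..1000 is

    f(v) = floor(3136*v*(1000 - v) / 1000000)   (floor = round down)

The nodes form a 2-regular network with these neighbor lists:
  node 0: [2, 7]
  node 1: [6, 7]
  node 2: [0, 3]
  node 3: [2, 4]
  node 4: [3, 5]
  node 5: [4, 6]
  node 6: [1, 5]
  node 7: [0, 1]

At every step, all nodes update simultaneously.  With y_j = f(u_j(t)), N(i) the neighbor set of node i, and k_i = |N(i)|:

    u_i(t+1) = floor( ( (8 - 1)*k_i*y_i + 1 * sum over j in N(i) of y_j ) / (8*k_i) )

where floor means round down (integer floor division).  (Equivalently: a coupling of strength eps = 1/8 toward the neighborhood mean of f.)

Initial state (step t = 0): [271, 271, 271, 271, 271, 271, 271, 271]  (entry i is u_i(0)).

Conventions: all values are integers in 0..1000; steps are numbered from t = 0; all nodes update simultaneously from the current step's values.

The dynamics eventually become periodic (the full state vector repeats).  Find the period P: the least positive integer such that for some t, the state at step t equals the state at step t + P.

Simulating step by step:
t=0: [271, 271, 271, 271, 271, 271, 271, 271]
t=1: [619, 619, 619, 619, 619, 619, 619, 619]
t=2: [739, 739, 739, 739, 739, 739, 739, 739]
t=3: [604, 604, 604, 604, 604, 604, 604, 604]
t=4: [750, 750, 750, 750, 750, 750, 750, 750]
t=5: [588, 588, 588, 588, 588, 588, 588, 588]
t=6: [759, 759, 759, 759, 759, 759, 759, 759]
t=7: [573, 573, 573, 573, 573, 573, 573, 573]
t=8: [767, 767, 767, 767, 767, 767, 767, 767]
t=9: [560, 560, 560, 560, 560, 560, 560, 560]
t=10: [772, 772, 772, 772, 772, 772, 772, 772]
t=11: [551, 551, 551, 551, 551, 551, 551, 551]
t=12: [775, 775, 775, 775, 775, 775, 775, 775]
t=13: [546, 546, 546, 546, 546, 546, 546, 546]
t=14: [777, 777, 777, 777, 777, 777, 777, 777]
t=15: [543, 543, 543, 543, 543, 543, 543, 543]
t=16: [778, 778, 778, 778, 778, 778, 778, 778]
t=17: [541, 541, 541, 541, 541, 541, 541, 541]
t=18: [778, 778, 778, 778, 778, 778, 778, 778]

Answer: 2
Key observation: The state at step 16, [778, 778, 778, 778, 778, 778, 778, 778], reappears at step 18 — and no state repeats earlier — so the cycle the system enters has period 2.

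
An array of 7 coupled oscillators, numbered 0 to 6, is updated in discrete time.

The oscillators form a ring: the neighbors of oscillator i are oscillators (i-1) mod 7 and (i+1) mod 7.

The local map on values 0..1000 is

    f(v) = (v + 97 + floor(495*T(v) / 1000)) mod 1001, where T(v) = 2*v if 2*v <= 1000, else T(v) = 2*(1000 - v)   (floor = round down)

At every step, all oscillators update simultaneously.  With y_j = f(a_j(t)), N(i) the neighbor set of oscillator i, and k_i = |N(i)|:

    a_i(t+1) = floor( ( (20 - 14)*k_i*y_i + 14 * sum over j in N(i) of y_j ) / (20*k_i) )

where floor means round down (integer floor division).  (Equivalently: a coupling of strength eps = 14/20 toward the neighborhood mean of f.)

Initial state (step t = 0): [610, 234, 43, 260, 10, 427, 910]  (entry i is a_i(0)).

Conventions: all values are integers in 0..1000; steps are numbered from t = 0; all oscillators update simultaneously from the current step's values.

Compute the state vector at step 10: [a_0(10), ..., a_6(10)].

Simulating step by step:
t=0: [610, 234, 43, 260, 10, 427, 910]
t=1: [257, 264, 466, 288, 580, 357, 391]
t=2: [706, 407, 459, 240, 544, 580, 757]
t=3: [377, 307, 520, 207, 260, 91, 92]
t=4: [599, 540, 452, 399, 459, 396, 477]
t=5: [74, 407, 642, 619, 624, 284, 355]
t=6: [671, 389, 376, 92, 291, 511, 558]
t=7: [364, 589, 656, 616, 332, 295, 91]
t=8: [375, 346, 91, 324, 498, 567, 610]
t=9: [559, 627, 617, 350, 317, 89, 354]
t=10: [339, 91, 337, 524, 591, 617, 368]

Answer: [339, 91, 337, 524, 591, 617, 368]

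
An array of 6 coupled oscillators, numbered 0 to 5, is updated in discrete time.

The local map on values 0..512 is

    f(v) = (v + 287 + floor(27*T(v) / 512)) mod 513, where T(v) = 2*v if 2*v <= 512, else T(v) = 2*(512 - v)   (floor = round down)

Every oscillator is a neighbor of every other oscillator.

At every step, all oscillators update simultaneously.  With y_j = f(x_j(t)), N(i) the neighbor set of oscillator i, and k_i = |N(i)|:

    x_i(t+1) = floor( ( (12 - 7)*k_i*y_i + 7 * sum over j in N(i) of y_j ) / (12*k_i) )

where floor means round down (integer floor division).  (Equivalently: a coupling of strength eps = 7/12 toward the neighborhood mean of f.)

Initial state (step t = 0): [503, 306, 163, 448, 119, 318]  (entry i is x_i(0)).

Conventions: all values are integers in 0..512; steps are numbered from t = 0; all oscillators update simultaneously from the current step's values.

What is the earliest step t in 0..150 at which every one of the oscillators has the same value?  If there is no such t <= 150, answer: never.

Simulating step by step:
t=0: [503, 306, 163, 448, 119, 318]  (not all equal)
t=1: [270, 217, 327, 255, 312, 220]  (not all equal)
t=2: [65, 48, 80, 60, 76, 49]  (not all equal)
t=3: [356, 351, 361, 355, 360, 351]  (not all equal)
t=4: [145, 144, 146, 145, 146, 144]  (not all equal)
t=5: [447, 446, 447, 447, 447, 446]  (not all equal)
t=6: [226, 226, 226, 226, 226, 226]  (all equal)

Answer: 6
Key observation: Synchronization is absorbing here: once all oscillators are equal they stay equal, and step 6 is the first all-equal step.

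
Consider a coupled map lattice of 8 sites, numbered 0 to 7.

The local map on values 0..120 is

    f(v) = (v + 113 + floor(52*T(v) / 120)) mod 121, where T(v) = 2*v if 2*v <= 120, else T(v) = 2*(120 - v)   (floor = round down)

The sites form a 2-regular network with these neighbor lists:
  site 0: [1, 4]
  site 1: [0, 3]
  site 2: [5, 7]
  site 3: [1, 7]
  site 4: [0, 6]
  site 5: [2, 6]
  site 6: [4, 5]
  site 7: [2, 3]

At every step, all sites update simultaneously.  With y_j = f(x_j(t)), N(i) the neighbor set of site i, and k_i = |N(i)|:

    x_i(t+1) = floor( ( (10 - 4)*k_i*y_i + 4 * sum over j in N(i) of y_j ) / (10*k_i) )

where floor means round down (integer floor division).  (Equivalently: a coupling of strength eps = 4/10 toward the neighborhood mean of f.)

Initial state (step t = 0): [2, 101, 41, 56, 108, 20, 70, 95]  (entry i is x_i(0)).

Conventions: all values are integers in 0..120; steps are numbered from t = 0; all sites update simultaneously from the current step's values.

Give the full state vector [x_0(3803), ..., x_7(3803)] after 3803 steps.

Simulating step by step:
t=0: [2, 101, 41, 56, 108, 20, 70, 95]
t=1: [113, 107, 68, 101, 110, 52, 90, 97]
t=2: [110, 110, 102, 109, 109, 96, 104, 107]
t=3: [110, 110, 109, 110, 109, 108, 109, 109]
t=4: [110, 110, 110, 110, 110, 110, 110, 110]
t=5: [110, 110, 110, 110, 110, 110, 110, 110]

Answer: [110, 110, 110, 110, 110, 110, 110, 110]
Key observation: The state at step 4, [110, 110, 110, 110, 110, 110, 110, 110], reappears at step 5: the system is in a cycle of period 1 from step 4 on.  Therefore the state at step 3803 equals the state at step 4 + ((3803 - 4) mod 1) = 4, which is [110, 110, 110, 110, 110, 110, 110, 110].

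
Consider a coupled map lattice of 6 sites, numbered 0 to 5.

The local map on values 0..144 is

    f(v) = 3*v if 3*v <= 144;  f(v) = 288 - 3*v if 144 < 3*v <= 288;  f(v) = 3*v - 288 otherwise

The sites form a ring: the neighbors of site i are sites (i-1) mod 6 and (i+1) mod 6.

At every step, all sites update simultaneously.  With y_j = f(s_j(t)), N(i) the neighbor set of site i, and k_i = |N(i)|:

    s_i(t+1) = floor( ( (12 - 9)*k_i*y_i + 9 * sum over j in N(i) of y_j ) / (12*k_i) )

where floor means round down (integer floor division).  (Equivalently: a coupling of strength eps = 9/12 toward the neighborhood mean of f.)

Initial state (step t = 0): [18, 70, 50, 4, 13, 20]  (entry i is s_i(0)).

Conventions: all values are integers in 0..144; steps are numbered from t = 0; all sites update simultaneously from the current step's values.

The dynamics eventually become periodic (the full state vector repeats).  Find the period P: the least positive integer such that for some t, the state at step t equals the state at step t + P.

Simulating step by step:
t=0: [18, 70, 50, 4, 13, 20]
t=1: [65, 91, 68, 69, 36, 49]
t=2: [81, 70, 57, 92, 110, 110]
t=3: [56, 80, 63, 62, 30, 43]
t=4: [96, 94, 81, 96, 109, 111]
t=5: [19, 18, 13, 31, 26, 25]
t=6: [62, 49, 64, 67, 82, 69]
t=7: [108, 109, 109, 73, 73, 74]
t=8: [48, 37, 50, 57, 67, 55]
t=9: [123, 133, 120, 113, 111, 117]
t=10: [85, 85, 78, 56, 54, 63]
t=11: [57, 40, 70, 97, 113, 84]
t=12: [87, 103, 65, 49, 27, 72]
t=13: [41, 50, 84, 100, 100, 58]
t=14: [125, 94, 65, 21, 50, 79]
t=15: [43, 69, 49, 102, 77, 97]
t=16: [63, 121, 72, 78, 22, 70]
t=17: [82, 82, 66, 65, 66, 81]
t=18: [43, 60, 73, 90, 74, 60]
t=19: [113, 101, 64, 55, 63, 100]
t=20: [22, 58, 75, 103, 75, 59]
t=21: [100, 76, 66, 52, 65, 76]
t=22: [48, 53, 94, 101, 95, 54]
t=23: [131, 88, 55, 7, 53, 86]
t=24: [46, 91, 47, 99, 51, 95]
t=25: [41, 108, 44, 105, 38, 103]
t=26: [52, 104, 56, 99, 46, 94]
t=27: [44, 100, 42, 99, 40, 102]
t=28: [44, 99, 39, 94, 40, 99]
t=29: [39, 95, 34, 90, 35, 96]
t=30: [30, 82, 33, 82, 33, 83]
t=31: [52, 81, 56, 84, 55, 80]
t=32: [67, 105, 60, 100, 62, 107]
t=33: [44, 79, 41, 81, 42, 79]
t=34: [71, 108, 66, 104, 67, 109]
t=35: [46, 70, 45, 72, 45, 70]
t=36: [93, 121, 90, 119, 90, 121]
t=37: [58, 28, 58, 30, 58, 28]
t=38: [91, 106, 93, 108, 93, 106]
t=39: [26, 16, 27, 15, 27, 16]
t=40: [55, 71, 55, 72, 55, 71]
t=41: [87, 111, 85, 110, 85, 111]
t=42: [40, 33, 40, 35, 40, 33]
t=43: [104, 114, 106, 116, 106, 114]
t=44: [46, 33, 50, 37, 50, 33]
t=45: [108, 128, 113, 131, 113, 128]
t=46: [81, 56, 88, 64, 88, 56]
t=47: [101, 55, 87, 42, 87, 55]
t=48: [96, 46, 100, 51, 100, 46]
t=49: [103, 39, 105, 42, 105, 39]
t=50: [93, 47, 97, 51, 97, 47]
t=51: [108, 39, 104, 36, 104, 39]
t=52: [96, 51, 90, 45, 90, 51]
t=53: [101, 40, 105, 47, 105, 40]
t=54: [93, 45, 104, 55, 104, 45]
t=55: [103, 46, 102, 48, 102, 46]
t=56: [108, 49, 110, 49, 110, 49]
t=57: [114, 64, 116, 66, 116, 64]
t=58: [85, 66, 84, 67, 84, 66]
t=59: [75, 48, 75, 48, 75, 48]
t=60: [123, 83, 123, 83, 123, 83]
t=61: [49, 70, 49, 70, 49, 70]
t=62: [93, 125, 93, 125, 93, 125]
t=63: [67, 28, 67, 28, 67, 28]
t=64: [84, 86, 84, 86, 84, 86]
t=65: [31, 34, 31, 34, 31, 34]
t=66: [99, 95, 99, 95, 99, 95]
t=67: [4, 7, 4, 7, 4, 7]
t=68: [18, 14, 18, 14, 18, 14]
t=69: [45, 51, 45, 51, 45, 51]
t=70: [135, 135, 135, 135, 135, 135]
t=71: [117, 117, 117, 117, 117, 117]
t=72: [63, 63, 63, 63, 63, 63]
t=73: [99, 99, 99, 99, 99, 99]
t=74: [9, 9, 9, 9, 9, 9]
t=75: [27, 27, 27, 27, 27, 27]
t=76: [81, 81, 81, 81, 81, 81]
t=77: [45, 45, 45, 45, 45, 45]
t=78: [135, 135, 135, 135, 135, 135]

Answer: 8
Key observation: The state at step 70, [135, 135, 135, 135, 135, 135], reappears at step 78 — and no state repeats earlier — so the cycle the system enters has period 8.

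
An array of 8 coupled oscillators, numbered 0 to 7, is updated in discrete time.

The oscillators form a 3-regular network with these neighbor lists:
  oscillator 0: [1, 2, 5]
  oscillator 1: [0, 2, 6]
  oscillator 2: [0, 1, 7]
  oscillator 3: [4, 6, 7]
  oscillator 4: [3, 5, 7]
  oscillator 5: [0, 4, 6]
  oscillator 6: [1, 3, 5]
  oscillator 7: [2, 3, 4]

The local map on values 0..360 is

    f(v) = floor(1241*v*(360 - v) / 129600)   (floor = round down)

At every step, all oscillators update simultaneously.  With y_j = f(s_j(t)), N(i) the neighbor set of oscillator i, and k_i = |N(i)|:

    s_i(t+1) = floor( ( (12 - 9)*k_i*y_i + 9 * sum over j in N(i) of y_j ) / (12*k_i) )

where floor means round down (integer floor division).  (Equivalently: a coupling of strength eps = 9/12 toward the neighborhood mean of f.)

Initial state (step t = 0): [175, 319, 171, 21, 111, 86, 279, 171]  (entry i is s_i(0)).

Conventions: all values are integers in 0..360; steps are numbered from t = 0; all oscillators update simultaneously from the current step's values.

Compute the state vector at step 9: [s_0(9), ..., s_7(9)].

Simulating step by step:
t=0: [175, 319, 171, 21, 111, 86, 279, 171]
t=1: [242, 240, 263, 214, 216, 253, 158, 237]
t=2: [262, 274, 267, 295, 283, 283, 284, 279]
t=3: [228, 228, 230, 203, 203, 216, 205, 211]
t=4: [289, 291, 290, 303, 302, 298, 298, 299]
t=5: [189, 189, 189, 170, 170, 178, 177, 175]
t=6: [309, 309, 309, 309, 309, 309, 309, 309]
t=7: [150, 150, 150, 150, 150, 150, 150, 150]
t=8: [301, 301, 301, 301, 301, 301, 301, 301]
t=9: [170, 170, 170, 170, 170, 170, 170, 170]

Answer: [170, 170, 170, 170, 170, 170, 170, 170]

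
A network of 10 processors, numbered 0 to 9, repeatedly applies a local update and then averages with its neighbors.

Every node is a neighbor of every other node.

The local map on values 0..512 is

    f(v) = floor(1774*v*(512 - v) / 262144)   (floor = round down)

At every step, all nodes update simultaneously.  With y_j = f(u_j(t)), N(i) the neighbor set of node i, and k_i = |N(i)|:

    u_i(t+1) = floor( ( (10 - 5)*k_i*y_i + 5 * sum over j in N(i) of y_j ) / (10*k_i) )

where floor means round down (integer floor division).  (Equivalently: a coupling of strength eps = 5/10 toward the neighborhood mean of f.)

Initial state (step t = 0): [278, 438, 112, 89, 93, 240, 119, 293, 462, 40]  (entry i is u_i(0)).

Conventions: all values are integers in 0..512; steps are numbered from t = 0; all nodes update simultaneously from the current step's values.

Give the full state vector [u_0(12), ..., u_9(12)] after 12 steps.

Answer: [441, 441, 441, 441, 441, 441, 441, 441, 441, 441]

Derivation:
t=0: [278, 438, 112, 89, 93, 240, 119, 293, 462, 40]
t=1: [359, 261, 298, 276, 280, 360, 304, 356, 233, 220]
t=2: [396, 428, 423, 427, 426, 396, 421, 398, 426, 424]
t=3: [286, 256, 261, 257, 258, 286, 263, 285, 258, 260]
t=4: [439, 442, 442, 442, 442, 439, 442, 439, 442, 442]
t=5: [213, 210, 210, 210, 210, 213, 210, 213, 210, 210]
t=6: [429, 429, 429, 429, 429, 429, 429, 429, 429, 429]
t=7: [240, 240, 240, 240, 240, 240, 240, 240, 240, 240]
t=8: [441, 441, 441, 441, 441, 441, 441, 441, 441, 441]
t=9: [211, 211, 211, 211, 211, 211, 211, 211, 211, 211]
t=10: [429, 429, 429, 429, 429, 429, 429, 429, 429, 429]
t=11: [240, 240, 240, 240, 240, 240, 240, 240, 240, 240]
t=12: [441, 441, 441, 441, 441, 441, 441, 441, 441, 441]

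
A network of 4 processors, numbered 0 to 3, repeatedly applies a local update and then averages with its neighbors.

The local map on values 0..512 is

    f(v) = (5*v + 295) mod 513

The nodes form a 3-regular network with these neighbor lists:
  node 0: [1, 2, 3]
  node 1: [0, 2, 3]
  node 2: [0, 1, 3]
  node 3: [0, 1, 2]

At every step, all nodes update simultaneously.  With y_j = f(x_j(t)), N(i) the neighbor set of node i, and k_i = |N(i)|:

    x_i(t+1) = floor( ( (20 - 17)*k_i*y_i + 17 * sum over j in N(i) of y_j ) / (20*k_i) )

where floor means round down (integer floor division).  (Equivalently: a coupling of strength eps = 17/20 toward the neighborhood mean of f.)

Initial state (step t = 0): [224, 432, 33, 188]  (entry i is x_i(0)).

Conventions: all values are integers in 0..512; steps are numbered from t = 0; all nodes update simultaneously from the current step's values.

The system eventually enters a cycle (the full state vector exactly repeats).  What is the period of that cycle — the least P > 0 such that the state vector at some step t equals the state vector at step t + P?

Simulating step by step:
t=0: [224, 432, 33, 188]
t=1: [362, 360, 352, 386]
t=2: [70, 71, 76, 54]
t=3: [119, 118, 115, 129]
t=4: [384, 384, 386, 377]
t=5: [155, 155, 154, 160]
t=6: [49, 49, 50, 46]
t=7: [24, 24, 23, 26]
t=8: [416, 416, 417, 415]
t=9: [323, 323, 322, 323]
t=10: [369, 369, 370, 369]
t=11: [89, 89, 88, 89]
t=12: [225, 225, 226, 225]
t=13: [395, 395, 394, 395]
t=14: [216, 216, 217, 216]
t=15: [350, 350, 349, 350]
t=16: [504, 504, 505, 504]
t=17: [251, 251, 250, 251]
t=18: [9, 9, 10, 9]
t=19: [341, 341, 340, 341]
t=20: [459, 459, 460, 459]
t=21: [26, 26, 25, 26]
t=22: [423, 423, 424, 423]
t=23: [359, 359, 358, 359]
t=24: [36, 36, 37, 36]
t=25: [476, 476, 475, 476]
t=26: [108, 108, 109, 108]
t=27: [323, 323, 322, 323]

Answer: 18
Key observation: The state at step 9, [323, 323, 322, 323], reappears at step 27 — and no state repeats earlier — so the cycle the system enters has period 18.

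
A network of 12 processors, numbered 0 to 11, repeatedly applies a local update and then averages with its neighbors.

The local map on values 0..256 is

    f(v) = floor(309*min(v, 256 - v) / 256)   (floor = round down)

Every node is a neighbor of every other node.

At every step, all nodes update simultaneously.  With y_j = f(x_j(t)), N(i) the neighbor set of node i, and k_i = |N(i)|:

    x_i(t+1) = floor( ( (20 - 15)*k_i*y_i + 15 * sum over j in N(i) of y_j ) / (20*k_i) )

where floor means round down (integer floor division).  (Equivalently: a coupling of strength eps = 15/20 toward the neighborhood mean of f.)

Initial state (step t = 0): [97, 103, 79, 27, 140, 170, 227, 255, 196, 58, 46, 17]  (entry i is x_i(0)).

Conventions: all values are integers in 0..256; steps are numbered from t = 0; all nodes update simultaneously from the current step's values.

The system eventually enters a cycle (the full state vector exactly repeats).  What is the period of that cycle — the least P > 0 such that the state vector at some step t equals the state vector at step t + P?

Simulating step by step:
t=0: [97, 103, 79, 27, 140, 170, 227, 255, 196, 58, 46, 17]
t=1: [80, 81, 76, 64, 84, 77, 65, 59, 72, 71, 68, 62]
t=2: [87, 87, 86, 84, 88, 86, 84, 83, 85, 85, 85, 83]
t=3: [102, 102, 102, 102, 103, 102, 102, 102, 102, 102, 102, 102]
t=4: [123, 123, 123, 123, 123, 123, 123, 123, 123, 123, 123, 123]
t=5: [148, 148, 148, 148, 148, 148, 148, 148, 148, 148, 148, 148]
t=6: [130, 130, 130, 130, 130, 130, 130, 130, 130, 130, 130, 130]
t=7: [152, 152, 152, 152, 152, 152, 152, 152, 152, 152, 152, 152]
t=8: [125, 125, 125, 125, 125, 125, 125, 125, 125, 125, 125, 125]
t=9: [150, 150, 150, 150, 150, 150, 150, 150, 150, 150, 150, 150]
t=10: [127, 127, 127, 127, 127, 127, 127, 127, 127, 127, 127, 127]
t=11: [153, 153, 153, 153, 153, 153, 153, 153, 153, 153, 153, 153]
t=12: [124, 124, 124, 124, 124, 124, 124, 124, 124, 124, 124, 124]
t=13: [149, 149, 149, 149, 149, 149, 149, 149, 149, 149, 149, 149]
t=14: [129, 129, 129, 129, 129, 129, 129, 129, 129, 129, 129, 129]
t=15: [153, 153, 153, 153, 153, 153, 153, 153, 153, 153, 153, 153]

Answer: 4
Key observation: The state at step 11, [153, 153, 153, 153, 153, 153, 153, 153, 153, 153, 153, 153], reappears at step 15 — and no state repeats earlier — so the cycle the system enters has period 4.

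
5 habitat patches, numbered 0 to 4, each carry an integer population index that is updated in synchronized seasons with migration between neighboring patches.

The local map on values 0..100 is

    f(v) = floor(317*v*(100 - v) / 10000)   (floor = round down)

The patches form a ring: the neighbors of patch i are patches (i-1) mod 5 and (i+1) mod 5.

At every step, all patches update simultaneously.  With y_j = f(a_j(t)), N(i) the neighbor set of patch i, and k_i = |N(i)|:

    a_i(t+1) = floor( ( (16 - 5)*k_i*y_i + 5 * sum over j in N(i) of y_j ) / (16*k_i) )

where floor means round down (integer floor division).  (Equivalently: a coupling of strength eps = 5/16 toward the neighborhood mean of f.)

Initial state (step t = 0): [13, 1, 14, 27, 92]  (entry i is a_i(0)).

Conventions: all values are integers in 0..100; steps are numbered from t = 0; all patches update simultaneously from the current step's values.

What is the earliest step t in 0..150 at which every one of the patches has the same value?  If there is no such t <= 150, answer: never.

Answer: 21
Key observation: Synchronization is absorbing here: once all patches are equal they stay equal, and step 21 is the first all-equal step.

Derivation:
t=0: [13, 1, 14, 27, 92]  (not all equal)
t=1: [28, 13, 36, 52, 30]  (not all equal)
t=2: [59, 45, 68, 76, 67]  (not all equal)
t=3: [75, 76, 67, 60, 68]  (not all equal)
t=4: [60, 59, 68, 73, 67]  (not all equal)
t=5: [75, 74, 68, 64, 69]  (not all equal)
t=6: [60, 61, 67, 71, 66]  (not all equal)
t=7: [75, 74, 70, 66, 70]  (not all equal)
t=8: [60, 60, 65, 69, 65]  (not all equal)
t=9: [75, 75, 71, 68, 71]  (not all equal)
t=10: [59, 59, 64, 67, 64]  (not all equal)
t=11: [75, 75, 73, 70, 73]  (not all equal)
t=12: [59, 59, 62, 64, 62]  (not all equal)
t=13: [75, 75, 74, 73, 74]  (not all equal)
t=14: [59, 59, 60, 61, 60]  (not all equal)
t=15: [76, 76, 75, 75, 75]  (not all equal)
t=16: [57, 57, 58, 59, 58]  (not all equal)
t=17: [77, 77, 76, 76, 76]  (not all equal)
t=18: [56, 56, 56, 57, 56]  (not all equal)
t=19: [78, 78, 77, 77, 77]  (not all equal)
t=20: [54, 54, 55, 56, 55]  (not all equal)
t=21: [78, 78, 78, 78, 78]  (all equal)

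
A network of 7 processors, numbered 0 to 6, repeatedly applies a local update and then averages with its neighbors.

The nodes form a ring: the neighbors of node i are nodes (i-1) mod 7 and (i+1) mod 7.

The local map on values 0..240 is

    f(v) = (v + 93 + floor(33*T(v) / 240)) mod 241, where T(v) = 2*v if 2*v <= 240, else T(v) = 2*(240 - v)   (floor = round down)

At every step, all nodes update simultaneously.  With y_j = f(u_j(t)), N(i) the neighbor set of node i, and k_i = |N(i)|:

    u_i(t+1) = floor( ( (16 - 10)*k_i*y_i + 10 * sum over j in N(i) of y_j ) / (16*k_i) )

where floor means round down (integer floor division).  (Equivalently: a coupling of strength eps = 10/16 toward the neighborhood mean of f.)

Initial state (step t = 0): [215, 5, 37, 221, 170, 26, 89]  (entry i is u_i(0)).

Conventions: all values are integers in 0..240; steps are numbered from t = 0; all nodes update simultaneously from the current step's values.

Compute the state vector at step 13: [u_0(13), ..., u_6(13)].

Simulating step by step:
t=0: [215, 5, 37, 221, 170, 26, 89]
t=1: [122, 103, 107, 85, 79, 124, 139]
t=2: [77, 157, 218, 207, 137, 68, 10]
t=3: [114, 95, 59, 54, 83, 105, 155]
t=4: [165, 207, 180, 174, 195, 156, 156]
t=5: [44, 52, 53, 49, 45, 39, 32]
t=6: [147, 156, 158, 155, 149, 141, 140]
t=7: [24, 29, 31, 29, 25, 21, 20]
t=8: [123, 128, 130, 128, 124, 120, 119]
t=9: [6, 9, 10, 9, 7, 5, 4]
t=10: [100, 103, 104, 103, 101, 99, 98]
t=11: [220, 223, 224, 223, 221, 219, 218]
t=12: [77, 78, 79, 79, 77, 76, 76]
t=13: [190, 192, 192, 192, 191, 189, 189]

Answer: [190, 192, 192, 192, 191, 189, 189]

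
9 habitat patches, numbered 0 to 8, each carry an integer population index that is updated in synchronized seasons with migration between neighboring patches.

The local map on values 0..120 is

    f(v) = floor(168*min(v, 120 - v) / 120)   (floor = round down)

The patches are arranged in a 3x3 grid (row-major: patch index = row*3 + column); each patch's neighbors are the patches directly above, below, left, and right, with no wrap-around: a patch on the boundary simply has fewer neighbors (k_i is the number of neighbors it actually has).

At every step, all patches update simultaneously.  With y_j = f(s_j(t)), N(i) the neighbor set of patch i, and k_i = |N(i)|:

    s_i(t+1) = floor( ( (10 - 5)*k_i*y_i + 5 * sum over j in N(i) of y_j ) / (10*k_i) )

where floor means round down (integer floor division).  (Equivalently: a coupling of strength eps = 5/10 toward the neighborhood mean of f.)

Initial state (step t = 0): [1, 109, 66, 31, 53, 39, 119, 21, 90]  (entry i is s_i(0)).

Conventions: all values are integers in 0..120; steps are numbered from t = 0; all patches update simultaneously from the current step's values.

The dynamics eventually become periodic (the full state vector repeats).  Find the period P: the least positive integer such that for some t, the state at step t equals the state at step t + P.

Answer: 2
Key observation: The state at step 32, [79, 79, 79, 79, 79, 79, 79, 79, 79], reappears at step 34 — and no state repeats earlier — so the cycle the system enters has period 2.

Derivation:
t=0: [1, 109, 66, 31, 53, 39, 119, 21, 90]
t=1: [15, 32, 54, 34, 54, 58, 18, 34, 41]
t=2: [33, 50, 68, 43, 64, 75, 36, 49, 60]
t=3: [55, 67, 69, 59, 71, 70, 57, 69, 74]
t=4: [77, 73, 71, 78, 71, 68, 77, 70, 67]
t=5: [60, 65, 68, 60, 67, 71, 62, 68, 72]
t=6: [82, 76, 72, 81, 74, 69, 79, 73, 68]
t=7: [55, 61, 66, 56, 63, 69, 58, 64, 70]
t=8: [78, 79, 75, 78, 78, 72, 79, 77, 72]
t=9: [57, 58, 62, 57, 59, 64, 58, 60, 65]
t=10: [79, 80, 80, 79, 81, 79, 81, 82, 79]
t=11: [56, 55, 56, 56, 54, 56, 54, 54, 56]
t=12: [77, 77, 77, 77, 76, 77, 75, 75, 77]
t=13: [60, 60, 60, 60, 60, 60, 62, 62, 60]
t=14: [84, 84, 84, 83, 83, 84, 81, 82, 83]
t=15: [50, 50, 50, 51, 51, 50, 53, 52, 51]
t=16: [70, 70, 70, 71, 70, 70, 72, 72, 71]
t=17: [69, 70, 70, 68, 69, 69, 67, 67, 68]
t=18: [71, 70, 70, 72, 71, 71, 73, 73, 72]
t=19: [68, 69, 69, 67, 67, 68, 65, 65, 66]
t=20: [72, 71, 71, 74, 73, 72, 76, 76, 74]
t=21: [66, 67, 67, 64, 65, 66, 61, 62, 64]
t=22: [75, 74, 74, 78, 77, 75, 80, 80, 78]
t=23: [62, 63, 63, 58, 60, 61, 56, 57, 58]
t=24: [80, 80, 79, 81, 82, 81, 79, 80, 80]
t=25: [55, 55, 56, 54, 54, 54, 56, 55, 55]
t=26: [76, 76, 77, 75, 75, 75, 77, 76, 76]
t=27: [61, 61, 61, 62, 62, 62, 61, 61, 61]
t=28: [81, 81, 81, 81, 81, 81, 81, 81, 81]
t=29: [54, 54, 54, 54, 54, 54, 54, 54, 54]
t=30: [75, 75, 75, 75, 75, 75, 75, 75, 75]
t=31: [63, 63, 63, 63, 63, 63, 63, 63, 63]
t=32: [79, 79, 79, 79, 79, 79, 79, 79, 79]
t=33: [57, 57, 57, 57, 57, 57, 57, 57, 57]
t=34: [79, 79, 79, 79, 79, 79, 79, 79, 79]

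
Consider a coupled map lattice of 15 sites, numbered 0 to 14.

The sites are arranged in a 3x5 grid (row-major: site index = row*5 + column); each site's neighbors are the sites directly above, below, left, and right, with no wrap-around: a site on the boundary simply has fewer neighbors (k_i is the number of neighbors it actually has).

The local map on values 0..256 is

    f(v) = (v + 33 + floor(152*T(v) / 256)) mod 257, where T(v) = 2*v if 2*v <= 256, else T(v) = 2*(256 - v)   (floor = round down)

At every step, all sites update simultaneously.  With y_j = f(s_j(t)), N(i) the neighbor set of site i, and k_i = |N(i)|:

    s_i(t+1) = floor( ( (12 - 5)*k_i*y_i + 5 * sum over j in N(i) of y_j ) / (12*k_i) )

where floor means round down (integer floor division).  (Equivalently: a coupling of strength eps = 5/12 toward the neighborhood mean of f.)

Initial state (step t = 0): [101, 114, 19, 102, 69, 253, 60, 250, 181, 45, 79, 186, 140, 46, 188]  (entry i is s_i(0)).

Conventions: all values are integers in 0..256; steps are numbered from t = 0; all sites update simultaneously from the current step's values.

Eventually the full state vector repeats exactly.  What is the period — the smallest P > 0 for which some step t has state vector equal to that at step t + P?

Simulating step by step:
t=0: [101, 114, 19, 102, 69, 253, 60, 250, 181, 45, 79, 186, 140, 46, 188]
t=1: [159, 82, 86, 191, 187, 105, 109, 54, 84, 114, 135, 84, 60, 97, 80]
t=2: [74, 163, 185, 92, 40, 19, 69, 152, 174, 79, 77, 158, 180, 224, 177]
t=3: [138, 87, 72, 165, 161, 123, 130, 63, 82, 149, 143, 88, 46, 41, 77]
t=4: [87, 171, 172, 91, 49, 48, 101, 160, 164, 94, 87, 164, 149, 147, 153]
t=5: [168, 100, 73, 168, 179, 177, 177, 70, 88, 172, 169, 101, 51, 51, 90]
t=6: [89, 186, 179, 92, 46, 46, 103, 171, 175, 96, 90, 180, 164, 167, 173]
t=7: [169, 64, 72, 167, 176, 141, 28, 42, 87, 173, 170, 65, 48, 47, 88]
t=8: [75, 147, 158, 91, 47, 57, 109, 139, 166, 96, 75, 140, 140, 160, 169]
t=9: [158, 66, 75, 167, 177, 148, 40, 48, 88, 173, 158, 67, 52, 49, 89]
t=10: [76, 154, 165, 93, 46, 60, 126, 152, 170, 96, 77, 148, 148, 164, 171]
t=11: [160, 71, 75, 169, 177, 158, 62, 50, 88, 173, 162, 72, 51, 49, 88]
t=12: [78, 167, 167, 93, 46, 66, 157, 159, 170, 96, 78, 160, 149, 164, 170]
t=13: [165, 69, 74, 169, 177, 166, 63, 49, 88, 173, 165, 71, 51, 49, 88]
t=14: [76, 164, 164, 92, 46, 65, 157, 158, 170, 96, 77, 160, 149, 164, 170]
t=15: [162, 69, 74, 168, 176, 164, 62, 49, 88, 173, 164, 71, 51, 49, 88]
t=16: [76, 163, 164, 92, 47, 65, 156, 157, 170, 96, 77, 159, 149, 164, 170]
t=17: [162, 69, 74, 168, 178, 164, 62, 49, 88, 173, 164, 71, 51, 49, 88]
t=18: [76, 163, 164, 92, 46, 65, 156, 157, 170, 96, 77, 159, 149, 164, 170]
t=19: [162, 69, 74, 168, 176, 164, 62, 49, 88, 173, 164, 71, 51, 49, 88]

Answer: 4
Key observation: The state at step 15, [162, 69, 74, 168, 176, 164, 62, 49, 88, 173, 164, 71, 51, 49, 88], reappears at step 19 — and no state repeats earlier — so the cycle the system enters has period 4.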